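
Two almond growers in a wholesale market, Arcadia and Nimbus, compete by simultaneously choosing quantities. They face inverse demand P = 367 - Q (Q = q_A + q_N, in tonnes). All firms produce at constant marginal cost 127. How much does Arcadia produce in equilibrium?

A representative firm's profit is π_i = q_i(367 - Q) - 127q_i.
Setting ∂π_i/∂q_i = 0 with rivals' quantities fixed: 240 - 2q_i - q_j = 0.
With identical firms every q_j equals q_i, so q_j = q_i and 240 = 3q_i, giving q_i = 80.

80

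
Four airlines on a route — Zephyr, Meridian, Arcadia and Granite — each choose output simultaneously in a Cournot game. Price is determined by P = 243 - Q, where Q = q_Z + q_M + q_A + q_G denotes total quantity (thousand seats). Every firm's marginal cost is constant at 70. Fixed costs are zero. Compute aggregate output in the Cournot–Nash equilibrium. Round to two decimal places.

138.40

A representative firm's profit is π_i = q_i(243 - Q) - 70q_i.
First-order condition (treating rivals' output as given): 173 - 2q_i - Σ_{j≠i} q_j = 0.
With identical firms every q_j equals q_i, so Σ_{j≠i} q_j = 3q_i and 173 = 5q_i, giving q_i = 173/5.
Total output Q = 173/5 + 173/5 + 173/5 + 173/5 = 692/5.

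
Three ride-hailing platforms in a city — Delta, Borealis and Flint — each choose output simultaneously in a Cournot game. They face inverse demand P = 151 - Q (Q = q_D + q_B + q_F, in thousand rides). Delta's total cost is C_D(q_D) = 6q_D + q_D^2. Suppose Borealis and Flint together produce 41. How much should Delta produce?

26

With rivals' combined output fixed at 41, Delta's profit is π_D = (151 - 41 - q_D)q_D - (6q_D + q_D²) = (110 - q_D)q_D - (6q_D + q_D²).
∂π_D/∂q_D = 104 - 4q_D = 0, so q_D = 26.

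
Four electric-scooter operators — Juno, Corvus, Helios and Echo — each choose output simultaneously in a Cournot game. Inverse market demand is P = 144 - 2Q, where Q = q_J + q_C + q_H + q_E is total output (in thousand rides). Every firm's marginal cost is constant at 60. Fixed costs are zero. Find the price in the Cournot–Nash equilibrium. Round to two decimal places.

76.80

Each firm earns π_i = (144 - 2Q)q_i - 60q_i.
Setting ∂π_i/∂q_i = 0 with rivals' quantities fixed: 84 - 4q_i - 2·Σ_{j≠i} q_j = 0.
With identical firms every q_j equals q_i, so Σ_{j≠i} q_j = 3q_i and 84 = 10q_i, giving q_i = 42/5.
Total output Q = 168/5, so price P = 144 - 2·(168/5) = 384/5.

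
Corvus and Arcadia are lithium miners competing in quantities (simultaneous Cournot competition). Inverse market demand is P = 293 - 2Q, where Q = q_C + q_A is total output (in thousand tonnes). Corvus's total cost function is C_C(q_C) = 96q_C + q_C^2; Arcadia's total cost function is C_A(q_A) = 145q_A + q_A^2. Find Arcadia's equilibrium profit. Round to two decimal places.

Corvus's profit: π_C = (293 - 2Q)q_C - (96q_C + q_C²). Setting ∂π_C/∂q_C = 0: 197 - 6q_C - 2(q_A) = 0.
Arcadia's profit: π_A = (293 - 2Q)q_A - (145q_A + q_A²). Setting ∂π_A/∂q_A = 0: 148 - 6q_A - 2(q_C) = 0.
Best responses: q_C = (197 - 2q_A)/6, q_A = (148 - 2q_C)/6.
Substituting one into the other gives q_C = 443/16 and q_A = 247/16.
Price P = 293 - 2·(345/8) = 827/4.
Arcadia's profit: (827/4)·(247/16) - 145·(247/16) - (247/16)² = 714.9492.

714.95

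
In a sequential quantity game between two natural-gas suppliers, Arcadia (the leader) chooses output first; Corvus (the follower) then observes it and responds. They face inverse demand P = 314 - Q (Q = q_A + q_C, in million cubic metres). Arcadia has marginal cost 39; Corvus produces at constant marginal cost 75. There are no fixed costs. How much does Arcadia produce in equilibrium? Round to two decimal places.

155.50

Solve by backward induction. Given q_A, the follower Corvus maximises π_C = (314 - q_A - q_C)q_C - 75q_C.
∂π_C/∂q_C = 239 - q_A - 2q_C = 0 gives the reaction function q_C = (239 - q_A)/2.
Arcadia substitutes q_C(q_A) into its own profit: π_A = q_A(314 - q_A - (239 - q_A)/2) - 39q_A = (389/2 - (1/2)q_A)q_A - 39q_A.
Leader FOC: 311/2 - q_A = 0, so q_A = 311/2.
Then q_C = (239 - 311/2)/2 = 167/4.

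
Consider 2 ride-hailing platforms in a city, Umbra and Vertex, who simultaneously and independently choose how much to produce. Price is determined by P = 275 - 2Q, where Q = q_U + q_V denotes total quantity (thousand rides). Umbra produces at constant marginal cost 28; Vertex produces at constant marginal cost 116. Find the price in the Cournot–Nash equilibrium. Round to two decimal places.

Umbra's profit: π_U = (275 - 2Q)q_U - (28q_U). Setting ∂π_U/∂q_U = 0: 247 - 4q_U - 2(q_V) = 0.
Vertex's first-order condition: 159 - 4q_V - 2(q_U) = 0.
Best responses: q_U = (247 - 2q_V)/4, q_V = (159 - 2q_U)/4.
Substituting one into the other gives q_U = 335/6 and q_V = 71/6.
Total output Q = 203/3, so price P = 275 - 2·(203/3) = 419/3.

139.67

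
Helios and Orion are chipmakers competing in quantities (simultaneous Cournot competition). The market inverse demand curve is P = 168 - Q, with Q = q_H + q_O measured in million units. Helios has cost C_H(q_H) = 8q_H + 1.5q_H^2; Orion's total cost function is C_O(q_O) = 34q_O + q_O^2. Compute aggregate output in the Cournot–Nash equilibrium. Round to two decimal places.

Helios's profit: π_H = (168 - Q)q_H - (8q_H + (3/2)q_H²). Setting ∂π_H/∂q_H = 0: 160 - 5q_H - (q_O) = 0.
Orion's profit: π_O = (168 - Q)q_O - (34q_O + q_O²). Setting ∂π_O/∂q_O = 0: 134 - 4q_O - (q_H) = 0.
Rearranging gives the reaction functions q_H = (160 - q_O)/5 and q_O = (134 - q_H)/4.
Solving the pair: q_H = 506/19, q_O = 510/19.
Total output Q = 506/19 + 510/19 = 1016/19.

53.47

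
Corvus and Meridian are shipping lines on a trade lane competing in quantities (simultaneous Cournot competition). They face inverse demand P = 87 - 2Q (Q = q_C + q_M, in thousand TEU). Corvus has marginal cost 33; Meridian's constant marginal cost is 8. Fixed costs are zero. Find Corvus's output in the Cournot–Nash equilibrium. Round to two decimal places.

4.83

Corvus's profit: π_C = (87 - 2Q)q_C - (33q_C). Setting ∂π_C/∂q_C = 0: 54 - 4q_C - 2(q_M) = 0.
Meridian's first-order condition: 79 - 4q_M - 2(q_C) = 0.
Best responses: q_C = (54 - 2q_M)/4, q_M = (79 - 2q_C)/4.
Substituting one into the other gives q_C = 29/6 and q_M = 52/3.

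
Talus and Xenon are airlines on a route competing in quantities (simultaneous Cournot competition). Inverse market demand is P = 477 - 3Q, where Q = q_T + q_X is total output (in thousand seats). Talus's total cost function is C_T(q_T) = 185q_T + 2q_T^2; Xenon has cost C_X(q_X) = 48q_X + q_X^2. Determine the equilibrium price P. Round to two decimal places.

288.42

Talus's profit: π_T = (477 - 3Q)q_T - (185q_T + 2q_T²). Setting ∂π_T/∂q_T = 0: 292 - 10q_T - 3(q_X) = 0.
Xenon's first-order condition: 429 - 8q_X - 3(q_T) = 0.
Best responses: q_T = (292 - 3q_X)/10, q_X = (429 - 3q_T)/8.
Solving the pair: q_T = 1049/71, q_X = 48.0845.
Total output Q = 62.8592, so price P = 477 - 3·62.8592 = 288.4225.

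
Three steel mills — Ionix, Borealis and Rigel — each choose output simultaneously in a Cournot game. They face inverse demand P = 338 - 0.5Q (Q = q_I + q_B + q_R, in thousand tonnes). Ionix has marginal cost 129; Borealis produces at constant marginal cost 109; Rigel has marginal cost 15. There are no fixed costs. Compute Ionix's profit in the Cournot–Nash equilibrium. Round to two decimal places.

Ionix's profit: π_I = (338 - 0.5Q)q_I - (129q_I). Setting ∂π_I/∂q_I = 0: 209 - q_I - (1/2)(q_B + q_R) = 0.
Borealis's profit: π_B = (338 - 0.5Q)q_B - (109q_B). Setting ∂π_B/∂q_B = 0: 229 - q_B - (1/2)(q_I + q_R) = 0.
Rigel's profit: π_R = (338 - 0.5Q)q_R - (15q_R). Setting ∂π_R/∂q_R = 0: 323 - q_R - (1/2)(q_I + q_B) = 0.
Summing all 3 equations gives 761 − 2Q = 0, hence Q = 761/2.
Back-substituting: q_I = (209 − 761/4)/(1/2) = 75/2, q_B = (229 − 761/4)/(1/2) = 155/2, q_R = (323 − 761/4)/(1/2) = 531/2.
Price P = 338 - (1/2)·(761/2) = 591/4.
Ionix's profit: (591/4 - 129)·(75/2) = 703.1250.

703.13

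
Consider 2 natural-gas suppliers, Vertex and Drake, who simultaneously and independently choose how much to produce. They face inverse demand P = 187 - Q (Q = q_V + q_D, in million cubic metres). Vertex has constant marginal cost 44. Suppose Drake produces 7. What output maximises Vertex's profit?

68

With the rival's output fixed at 7, Vertex's profit is π_V = (187 - 7 - q_V)q_V - (44q_V) = (180 - q_V)q_V - (44q_V).
∂π_V/∂q_V = 136 - 2q_V = 0, so q_V = 68.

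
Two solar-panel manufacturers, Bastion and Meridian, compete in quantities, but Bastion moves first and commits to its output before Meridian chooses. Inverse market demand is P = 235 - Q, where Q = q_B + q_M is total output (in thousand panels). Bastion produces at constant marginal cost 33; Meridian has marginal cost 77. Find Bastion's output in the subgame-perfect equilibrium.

Solve by backward induction. Given q_B, the follower Meridian maximises π_M = (235 - q_B - q_M)q_M - 77q_M.
Setting the follower's marginal profit to zero, 158 - q_B - 2q_M = 0, i.e. q_M = (158 - q_B)/2.
Bastion substitutes q_M(q_B) into its own profit: π_B = q_B(235 - q_B - (158 - q_B)/2) - 33q_B = (156 - (1/2)q_B)q_B - 33q_B.
Maximising: ∂π_B/∂q_B = 123 - q_B = 0, giving q_B = 123.
Then q_M = (158 - 123)/2 = 35/2.

123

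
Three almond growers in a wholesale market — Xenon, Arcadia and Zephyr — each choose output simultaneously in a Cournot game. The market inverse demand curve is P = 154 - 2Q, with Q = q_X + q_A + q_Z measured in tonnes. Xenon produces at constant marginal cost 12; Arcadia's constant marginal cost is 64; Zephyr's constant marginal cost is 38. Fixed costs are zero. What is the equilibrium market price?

67

Xenon's profit: π_X = (154 - 2Q)q_X - (12q_X). Setting ∂π_X/∂q_X = 0: 142 - 4q_X - 2(q_A + q_Z) = 0.
Arcadia's first-order condition: 90 - 4q_A - 2(q_X + q_Z) = 0.
Zephyr's first-order condition: 116 - 4q_Z - 2(q_X + q_A) = 0.
Adding the 3 first-order conditions: 348 − 8Q = 0, so Q = 87/2.
Back-substituting: q_X = (142 − 87)/2 = 55/2, q_A = (90 − 87)/2 = 3/2, q_Z = (116 − 87)/2 = 29/2.
Total output Q = 87/2, so price P = 154 - 2·(87/2) = 67.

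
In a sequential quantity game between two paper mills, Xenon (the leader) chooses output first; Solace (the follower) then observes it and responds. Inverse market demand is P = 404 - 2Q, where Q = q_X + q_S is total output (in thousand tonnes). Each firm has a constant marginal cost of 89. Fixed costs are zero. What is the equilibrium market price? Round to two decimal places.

167.75

Solve by backward induction. Given q_X, the follower Solace maximises π_S = (404 - 2q_X - 2q_S)q_S - 89q_S.
Follower FOC: 315 - 2q_X - 4q_S = 0, so q_S(q_X) = (315 - 2q_X)/4.
Xenon substitutes q_S(q_X) into its own profit: π_X = q_X(404 - 2q_X - (315 - 2q_X)/2) - 89q_X = (493/2 - q_X)q_X - 89q_X.
Maximising: ∂π_X/∂q_X = 315/2 - 2q_X = 0, giving q_X = 315/4.
Then q_S = (315 - 2·(315/4))/4 = 315/8.
Total output Q = 945/8, so price P = 404 - 2·(945/8) = 671/4.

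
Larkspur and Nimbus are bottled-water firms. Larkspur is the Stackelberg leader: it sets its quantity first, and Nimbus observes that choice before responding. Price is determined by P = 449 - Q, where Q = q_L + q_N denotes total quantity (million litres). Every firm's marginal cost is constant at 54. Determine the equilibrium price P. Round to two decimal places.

152.75

The follower Nimbus best-responds to any q_L: π_N = (449 - Q)q_N - 54q_N.
Follower FOC: 395 - q_L - 2q_N = 0, so q_N(q_L) = (395 - q_L)/2.
Larkspur substitutes q_N(q_L) into its own profit: π_L = q_L(449 - q_L - (395 - q_L)/2) - 54q_L = (503/2 - (1/2)q_L)q_L - 54q_L.
The leader's first-order condition 395/2 - q_L = 0 yields q_L = 395/2.
Then q_N = (395 - 395/2)/2 = 395/4.
Total output Q = 1185/4, so price P = 449 - 1185/4 = 611/4.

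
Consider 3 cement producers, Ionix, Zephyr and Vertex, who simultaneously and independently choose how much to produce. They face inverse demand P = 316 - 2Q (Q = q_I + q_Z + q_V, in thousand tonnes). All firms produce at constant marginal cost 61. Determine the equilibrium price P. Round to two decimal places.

A representative firm's profit is π_i = q_i(316 - 2Q) - 61q_i.
Setting ∂π_i/∂q_i = 0 with rivals' quantities fixed: 255 - 4q_i - 2·Σ_{j≠i} q_j = 0.
With identical firms every q_j equals q_i, so Σ_{j≠i} q_j = 2q_i and 255 = 8q_i, giving q_i = 255/8.
Total output Q = 765/8, so price P = 316 - 2·(765/8) = 499/4.

124.75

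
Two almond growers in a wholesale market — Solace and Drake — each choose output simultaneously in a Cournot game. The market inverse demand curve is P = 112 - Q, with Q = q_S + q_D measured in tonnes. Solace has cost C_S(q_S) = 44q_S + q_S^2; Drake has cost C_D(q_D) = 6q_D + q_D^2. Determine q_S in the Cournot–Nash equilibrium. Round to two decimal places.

Solace's profit: π_S = (112 - Q)q_S - (44q_S + q_S²). Setting ∂π_S/∂q_S = 0: 68 - 4q_S - (q_D) = 0.
Drake's first-order condition: 106 - 4q_D - (q_S) = 0.
Rearranging gives the reaction functions q_S = (68 - q_D)/4 and q_D = (106 - q_S)/4.
Substituting one into the other gives q_S = 166/15 and q_D = 356/15.

11.07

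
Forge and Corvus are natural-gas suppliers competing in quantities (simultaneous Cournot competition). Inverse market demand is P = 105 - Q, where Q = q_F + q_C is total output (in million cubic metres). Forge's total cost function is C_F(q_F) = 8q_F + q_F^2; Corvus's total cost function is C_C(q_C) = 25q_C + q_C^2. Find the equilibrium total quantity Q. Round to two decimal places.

Forge's profit: π_F = (105 - Q)q_F - (8q_F + q_F²). Setting ∂π_F/∂q_F = 0: 97 - 4q_F - (q_C) = 0.
Corvus's profit: π_C = (105 - Q)q_C - (25q_C + q_C²). Setting ∂π_C/∂q_C = 0: 80 - 4q_C - (q_F) = 0.
Best responses: q_F = (97 - q_C)/4, q_C = (80 - q_F)/4.
Solving the pair: q_F = 308/15, q_C = 223/15.
Total output Q = 308/15 + 223/15 = 177/5.

35.40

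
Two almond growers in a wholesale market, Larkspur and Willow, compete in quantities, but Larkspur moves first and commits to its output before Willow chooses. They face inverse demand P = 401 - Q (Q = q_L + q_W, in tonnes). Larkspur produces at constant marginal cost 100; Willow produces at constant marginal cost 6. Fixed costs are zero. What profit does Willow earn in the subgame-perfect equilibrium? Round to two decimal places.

The follower Willow best-responds to any q_L: π_W = (401 - Q)q_W - 6q_W.
Setting the follower's marginal profit to zero, 395 - q_L - 2q_W = 0, i.e. q_W = (395 - q_L)/2.
The leader anticipates this reaction. Substituting into P = 401 - Q gives P = 407/2 - (1/2)q_L, so π_L = (407/2 - (1/2)q_L)q_L - 100q_L.
The leader's first-order condition 207/2 - q_L = 0 yields q_L = 207/2.
Then q_W = (395 - 207/2)/2 = 583/4.
Price P = 401 - 997/4 = 607/4.
Willow's profit: (607/4 - 6)·(583/4) = 21243.0625.

21243.06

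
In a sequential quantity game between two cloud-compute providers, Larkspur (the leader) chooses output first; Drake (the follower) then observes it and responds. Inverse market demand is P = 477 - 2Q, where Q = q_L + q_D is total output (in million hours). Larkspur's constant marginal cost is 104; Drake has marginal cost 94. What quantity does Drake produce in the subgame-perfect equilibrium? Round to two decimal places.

Solve by backward induction. Given q_L, the follower Drake maximises π_D = (477 - 2q_L - 2q_D)q_D - 94q_D.
Setting the follower's marginal profit to zero, 383 - 2q_L - 4q_D = 0, i.e. q_D = (383 - 2q_L)/4.
The leader anticipates this reaction. Substituting into P = 477 - 2Q gives P = 571/2 - q_L, so π_L = (571/2 - q_L)q_L - 104q_L.
Maximising: ∂π_L/∂q_L = 363/2 - 2q_L = 0, giving q_L = 363/4.
Then q_D = (383 - 2·(363/4))/4 = 403/8.

50.38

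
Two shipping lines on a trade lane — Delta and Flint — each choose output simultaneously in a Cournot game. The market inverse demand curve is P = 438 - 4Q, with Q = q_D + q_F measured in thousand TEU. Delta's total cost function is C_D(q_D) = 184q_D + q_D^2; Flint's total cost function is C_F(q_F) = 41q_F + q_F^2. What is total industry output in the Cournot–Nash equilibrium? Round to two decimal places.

Delta's profit: π_D = (438 - 4Q)q_D - (184q_D + q_D²). Setting ∂π_D/∂q_D = 0: 254 - 10q_D - 4(q_F) = 0.
Flint's profit: π_F = (438 - 4Q)q_F - (41q_F + q_F²). Setting ∂π_F/∂q_F = 0: 397 - 10q_F - 4(q_D) = 0.
So q_D = (254 - 4q_F)/10 and q_F = (397 - 4q_D)/10.
Substituting one into the other gives q_D = 34/3 and q_F = 211/6.
Total output Q = 34/3 + 211/6 = 93/2.

46.50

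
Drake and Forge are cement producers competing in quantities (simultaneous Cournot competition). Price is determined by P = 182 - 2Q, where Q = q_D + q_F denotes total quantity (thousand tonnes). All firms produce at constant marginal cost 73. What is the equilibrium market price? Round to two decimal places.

109.33

A representative firm's profit is π_i = q_i(182 - 2Q) - 73q_i.
Setting ∂π_i/∂q_i = 0 with rivals' quantities fixed: 109 - 4q_i - 2q_j = 0.
With identical firms every q_j equals q_i, so q_j = q_i and 109 = 6q_i, giving q_i = 109/6.
Total output Q = 109/3, so price P = 182 - 2·(109/3) = 328/3.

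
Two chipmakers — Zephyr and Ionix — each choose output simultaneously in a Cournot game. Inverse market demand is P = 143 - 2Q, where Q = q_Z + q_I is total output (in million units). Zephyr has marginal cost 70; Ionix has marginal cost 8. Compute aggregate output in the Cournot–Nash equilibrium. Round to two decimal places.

Zephyr's profit: π_Z = (143 - 2Q)q_Z - (70q_Z). Setting ∂π_Z/∂q_Z = 0: 73 - 4q_Z - 2(q_I) = 0.
Ionix's profit: π_I = (143 - 2Q)q_I - (8q_I). Setting ∂π_I/∂q_I = 0: 135 - 4q_I - 2(q_Z) = 0.
So q_Z = (73 - 2q_I)/4 and q_I = (135 - 2q_Z)/4.
Solving the pair: q_Z = 11/6, q_I = 197/6.
Total output Q = 11/6 + 197/6 = 104/3.

34.67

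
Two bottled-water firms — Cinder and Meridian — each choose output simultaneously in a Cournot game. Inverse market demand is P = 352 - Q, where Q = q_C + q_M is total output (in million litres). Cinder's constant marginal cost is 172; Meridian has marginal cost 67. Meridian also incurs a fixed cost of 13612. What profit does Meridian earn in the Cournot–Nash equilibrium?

3288

Cinder's profit: π_C = (352 - Q)q_C - (172q_C). Setting ∂π_C/∂q_C = 0: 180 - 2q_C - (q_M) = 0.
Meridian's profit: π_M = (352 - Q)q_M - (67q_M). Setting ∂π_M/∂q_M = 0: 285 - 2q_M - (q_C) = 0.
Rearranging gives the reaction functions q_C = (180 - q_M)/2 and q_M = (285 - q_C)/2.
Substituting one into the other gives q_C = 25 and q_M = 130.
Price P = 352 - 155 = 197.
Meridian's profit: (197 - 67)·130 - 13612 = 3288.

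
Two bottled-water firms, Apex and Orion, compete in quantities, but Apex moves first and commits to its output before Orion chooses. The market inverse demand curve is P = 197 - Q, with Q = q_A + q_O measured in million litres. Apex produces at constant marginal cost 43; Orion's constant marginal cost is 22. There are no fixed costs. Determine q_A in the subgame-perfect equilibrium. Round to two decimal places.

The follower Orion best-responds to any q_A: π_O = (197 - Q)q_O - 22q_O.
Setting the follower's marginal profit to zero, 175 - q_A - 2q_O = 0, i.e. q_O = (175 - q_A)/2.
The leader anticipates this reaction. Substituting into P = 197 - Q gives P = 219/2 - (1/2)q_A, so π_A = (219/2 - (1/2)q_A)q_A - 43q_A.
The leader's first-order condition 133/2 - q_A = 0 yields q_A = 133/2.
Then q_O = (175 - 133/2)/2 = 217/4.

66.50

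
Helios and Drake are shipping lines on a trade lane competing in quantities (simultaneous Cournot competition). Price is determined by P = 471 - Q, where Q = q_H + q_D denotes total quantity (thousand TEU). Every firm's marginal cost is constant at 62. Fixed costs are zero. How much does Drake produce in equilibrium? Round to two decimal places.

A representative firm's profit is π_i = q_i(471 - Q) - 62q_i.
First-order condition (treating rivals' output as given): 409 - 2q_i - q_j = 0.
By symmetry each firm produces the same amount; substituting q_j = q_i yields q_i = 409/3.

136.33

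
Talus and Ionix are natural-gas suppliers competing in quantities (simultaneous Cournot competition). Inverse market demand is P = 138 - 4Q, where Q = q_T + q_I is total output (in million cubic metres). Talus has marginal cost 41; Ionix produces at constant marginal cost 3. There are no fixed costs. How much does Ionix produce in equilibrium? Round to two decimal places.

Talus's profit: π_T = (138 - 4Q)q_T - (41q_T). Setting ∂π_T/∂q_T = 0: 97 - 8q_T - 4(q_I) = 0.
Ionix's first-order condition: 135 - 8q_I - 4(q_T) = 0.
So q_T = (97 - 4q_I)/8 and q_I = (135 - 4q_T)/8.
Solving the pair: q_T = 59/12, q_I = 173/12.

14.42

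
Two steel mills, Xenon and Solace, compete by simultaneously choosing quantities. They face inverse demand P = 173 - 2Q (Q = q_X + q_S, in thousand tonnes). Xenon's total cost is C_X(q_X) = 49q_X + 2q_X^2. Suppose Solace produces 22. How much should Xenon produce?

With the rival's output fixed at 22, Xenon's profit is π_X = (173 - 2·22 - 2q_X)q_X - (49q_X + 2q_X²) = (129 - 2q_X)q_X - (49q_X + 2q_X²).
∂π_X/∂q_X = 80 - 8q_X = 0, so q_X = 10.

10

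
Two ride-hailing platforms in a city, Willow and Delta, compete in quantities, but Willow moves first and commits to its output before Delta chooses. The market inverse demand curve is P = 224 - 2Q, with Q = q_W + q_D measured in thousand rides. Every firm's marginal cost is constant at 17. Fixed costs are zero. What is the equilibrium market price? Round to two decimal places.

68.75

The follower Delta best-responds to any q_W: π_D = (224 - 2Q)q_D - 17q_D.
∂π_D/∂q_D = 207 - 2q_W - 4q_D = 0 gives the reaction function q_D = (207 - 2q_W)/4.
Willow substitutes q_D(q_W) into its own profit: π_W = q_W(224 - 2q_W - (207 - 2q_W)/2) - 17q_W = (241/2 - q_W)q_W - 17q_W.
Maximising: ∂π_W/∂q_W = 207/2 - 2q_W = 0, giving q_W = 207/4.
Then q_D = (207 - 2·(207/4))/4 = 207/8.
Total output Q = 621/8, so price P = 224 - 2·(621/8) = 275/4.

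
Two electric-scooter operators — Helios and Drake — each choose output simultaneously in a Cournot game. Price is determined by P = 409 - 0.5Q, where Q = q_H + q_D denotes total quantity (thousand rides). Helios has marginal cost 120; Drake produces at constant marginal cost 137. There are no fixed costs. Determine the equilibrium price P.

Helios's profit: π_H = (409 - 0.5Q)q_H - (120q_H). Setting ∂π_H/∂q_H = 0: 289 - q_H - (1/2)(q_D) = 0.
Drake's first-order condition: 272 - q_D - (1/2)(q_H) = 0.
Rearranging gives the reaction functions q_H = (289 - (1/2)q_D) and q_D = (272 - (1/2)q_H).
Solving the pair: q_H = 204, q_D = 170.
Total output Q = 374, so price P = 409 - (1/2)·374 = 222.

222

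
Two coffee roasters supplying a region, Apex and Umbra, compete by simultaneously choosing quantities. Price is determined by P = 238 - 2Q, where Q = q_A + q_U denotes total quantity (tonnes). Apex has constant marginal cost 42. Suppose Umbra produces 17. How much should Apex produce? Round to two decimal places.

40.50

With the rival's output fixed at 17, Apex's profit is π_A = (238 - 2·17 - 2q_A)q_A - (42q_A) = (204 - 2q_A)q_A - (42q_A).
∂π_A/∂q_A = 162 - 4q_A = 0, so q_A = 81/2.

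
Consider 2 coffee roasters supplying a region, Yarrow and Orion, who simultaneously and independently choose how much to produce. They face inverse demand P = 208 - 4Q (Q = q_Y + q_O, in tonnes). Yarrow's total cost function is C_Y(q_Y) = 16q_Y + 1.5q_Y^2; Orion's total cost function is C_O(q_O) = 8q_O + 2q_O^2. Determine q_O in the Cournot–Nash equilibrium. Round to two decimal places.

12.34

Yarrow's profit: π_Y = (208 - 4Q)q_Y - (16q_Y + (3/2)q_Y²). Setting ∂π_Y/∂q_Y = 0: 192 - 11q_Y - 4(q_O) = 0.
Orion's first-order condition: 200 - 12q_O - 4(q_Y) = 0.
Best responses: q_Y = (192 - 4q_O)/11, q_O = (200 - 4q_Y)/12.
Solving the pair: q_Y = 376/29, q_O = 358/29.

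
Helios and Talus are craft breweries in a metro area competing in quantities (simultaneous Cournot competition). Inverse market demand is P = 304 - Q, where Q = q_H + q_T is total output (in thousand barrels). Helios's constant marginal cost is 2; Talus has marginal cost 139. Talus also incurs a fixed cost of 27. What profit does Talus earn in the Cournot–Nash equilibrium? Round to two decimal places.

Helios's profit: π_H = (304 - Q)q_H - (2q_H). Setting ∂π_H/∂q_H = 0: 302 - 2q_H - (q_T) = 0.
Talus's profit: π_T = (304 - Q)q_T - (139q_T). Setting ∂π_T/∂q_T = 0: 165 - 2q_T - (q_H) = 0.
So q_H = (302 - q_T)/2 and q_T = (165 - q_H)/2.
Substituting one into the other gives q_H = 439/3 and q_T = 28/3.
Price P = 304 - 467/3 = 445/3.
Talus's profit: (445/3 - 139)·(28/3) - 27 = 541/9.

60.11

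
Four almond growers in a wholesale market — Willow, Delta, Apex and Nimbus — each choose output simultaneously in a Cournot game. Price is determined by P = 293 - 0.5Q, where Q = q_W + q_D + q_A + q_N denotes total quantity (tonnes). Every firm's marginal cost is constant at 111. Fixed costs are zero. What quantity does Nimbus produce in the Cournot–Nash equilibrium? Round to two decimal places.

72.80

Each firm earns π_i = (293 - 0.5Q)q_i - 111q_i.
First-order condition (treating rivals' output as given): 182 - q_i - (1/2)·Σ_{j≠i} q_j = 0.
With identical firms every q_j equals q_i, so Σ_{j≠i} q_j = 3q_i and 182 = (5/2)q_i, giving q_i = 364/5.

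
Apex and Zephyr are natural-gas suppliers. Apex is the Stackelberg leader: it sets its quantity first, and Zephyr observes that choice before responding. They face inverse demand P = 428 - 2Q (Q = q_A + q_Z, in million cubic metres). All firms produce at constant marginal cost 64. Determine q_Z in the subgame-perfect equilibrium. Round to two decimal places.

45.50

Solve by backward induction. Given q_A, the follower Zephyr maximises π_Z = (428 - 2q_A - 2q_Z)q_Z - 64q_Z.
Follower FOC: 364 - 2q_A - 4q_Z = 0, so q_Z(q_A) = (364 - 2q_A)/4.
Apex substitutes q_Z(q_A) into its own profit: π_A = q_A(428 - 2q_A - (364 - 2q_A)/2) - 64q_A = (246 - q_A)q_A - 64q_A.
The leader's first-order condition 182 - 2q_A = 0 yields q_A = 91.
Then q_Z = (364 - 2·91)/4 = 91/2.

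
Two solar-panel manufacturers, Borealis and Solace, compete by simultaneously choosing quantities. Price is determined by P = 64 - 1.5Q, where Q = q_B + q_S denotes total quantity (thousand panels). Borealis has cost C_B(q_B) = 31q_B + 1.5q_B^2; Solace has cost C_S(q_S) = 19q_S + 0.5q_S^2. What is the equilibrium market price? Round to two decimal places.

Borealis's profit: π_B = (64 - 1.5Q)q_B - (31q_B + (3/2)q_B²). Setting ∂π_B/∂q_B = 0: 33 - 6q_B - (3/2)(q_S) = 0.
Solace's first-order condition: 45 - 4q_S - (3/2)(q_B) = 0.
So q_B = (33 - (3/2)q_S)/6 and q_S = (45 - (3/2)q_B)/4.
Substituting one into the other gives q_B = 86/29 and q_S = 294/29.
Total output Q = 380/29, so price P = 64 - (3/2)·(380/29) = 1286/29.

44.34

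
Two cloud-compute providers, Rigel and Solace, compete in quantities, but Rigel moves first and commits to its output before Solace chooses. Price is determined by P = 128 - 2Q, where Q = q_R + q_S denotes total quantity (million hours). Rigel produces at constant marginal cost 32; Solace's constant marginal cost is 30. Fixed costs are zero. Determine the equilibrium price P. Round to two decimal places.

The follower Solace best-responds to any q_R: π_S = (128 - 2Q)q_S - 30q_S.
Follower FOC: 98 - 2q_R - 4q_S = 0, so q_S(q_R) = (98 - 2q_R)/4.
Rigel substitutes q_S(q_R) into its own profit: π_R = q_R(128 - 2q_R - (98 - 2q_R)/2) - 32q_R = (79 - q_R)q_R - 32q_R.
The leader's first-order condition 47 - 2q_R = 0 yields q_R = 47/2.
Then q_S = (98 - 2·(47/2))/4 = 51/4.
Total output Q = 145/4, so price P = 128 - 2·(145/4) = 111/2.

55.50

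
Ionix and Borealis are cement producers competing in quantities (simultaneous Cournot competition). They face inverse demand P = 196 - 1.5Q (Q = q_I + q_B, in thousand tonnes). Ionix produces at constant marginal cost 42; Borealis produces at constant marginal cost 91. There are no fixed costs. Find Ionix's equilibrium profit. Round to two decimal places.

3052.52

Ionix's profit: π_I = (196 - 1.5Q)q_I - (42q_I). Setting ∂π_I/∂q_I = 0: 154 - 3q_I - (3/2)(q_B) = 0.
Borealis's profit: π_B = (196 - 1.5Q)q_B - (91q_B). Setting ∂π_B/∂q_B = 0: 105 - 3q_B - (3/2)(q_I) = 0.
Best responses: q_I = (154 - (3/2)q_B)/3, q_B = (105 - (3/2)q_I)/3.
Solving the pair: q_I = 406/9, q_B = 112/9.
Price P = 196 - (3/2)·(518/9) = 329/3.
Ionix's profit: (329/3 - 42)·(406/9) = 3052.5185.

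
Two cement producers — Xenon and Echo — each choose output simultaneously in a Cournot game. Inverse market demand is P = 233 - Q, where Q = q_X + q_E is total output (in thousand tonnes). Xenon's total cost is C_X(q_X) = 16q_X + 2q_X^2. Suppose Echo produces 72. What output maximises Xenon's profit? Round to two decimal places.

With the rival's output fixed at 72, Xenon's profit is π_X = (233 - 72 - q_X)q_X - (16q_X + 2q_X²) = (161 - q_X)q_X - (16q_X + 2q_X²).
∂π_X/∂q_X = 145 - 6q_X = 0, so q_X = 145/6.

24.17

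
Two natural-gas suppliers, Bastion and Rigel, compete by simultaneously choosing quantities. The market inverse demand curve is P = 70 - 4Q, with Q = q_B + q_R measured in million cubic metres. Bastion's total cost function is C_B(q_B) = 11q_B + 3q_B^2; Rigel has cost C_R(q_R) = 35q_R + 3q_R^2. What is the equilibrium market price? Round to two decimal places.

Bastion's profit: π_B = (70 - 4Q)q_B - (11q_B + 3q_B²). Setting ∂π_B/∂q_B = 0: 59 - 14q_B - 4(q_R) = 0.
Rigel's first-order condition: 35 - 14q_R - 4(q_B) = 0.
Rearranging gives the reaction functions q_B = (59 - 4q_R)/14 and q_R = (35 - 4q_B)/14.
Solving the pair: q_B = 343/90, q_R = 127/90.
Total output Q = 47/9, so price P = 70 - 4·(47/9) = 442/9.

49.11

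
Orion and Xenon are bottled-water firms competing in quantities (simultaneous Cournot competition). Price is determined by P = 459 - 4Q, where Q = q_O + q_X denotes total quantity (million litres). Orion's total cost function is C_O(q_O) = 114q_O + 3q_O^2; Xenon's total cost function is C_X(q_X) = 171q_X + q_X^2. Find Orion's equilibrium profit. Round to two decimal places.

2404.11

Orion's profit: π_O = (459 - 4Q)q_O - (114q_O + 3q_O²). Setting ∂π_O/∂q_O = 0: 345 - 14q_O - 4(q_X) = 0.
Xenon's first-order condition: 288 - 10q_X - 4(q_O) = 0.
Best responses: q_O = (345 - 4q_X)/14, q_X = (288 - 4q_O)/10.
Solving the pair: q_O = 1149/62, q_X = 663/31.
Price P = 459 - 4·39.9194 = 299.3226.
Orion's profit: 299.3226·(1149/62) - 114·(1149/62) - 3(1149/62)² = 2404.1121.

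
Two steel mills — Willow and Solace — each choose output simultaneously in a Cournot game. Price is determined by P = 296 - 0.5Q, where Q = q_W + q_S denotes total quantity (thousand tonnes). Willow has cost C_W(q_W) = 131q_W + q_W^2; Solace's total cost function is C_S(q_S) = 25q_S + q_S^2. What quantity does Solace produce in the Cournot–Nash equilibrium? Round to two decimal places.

Willow's profit: π_W = (296 - 0.5Q)q_W - (131q_W + q_W²). Setting ∂π_W/∂q_W = 0: 165 - 3q_W - (1/2)(q_S) = 0.
Solace's profit: π_S = (296 - 0.5Q)q_S - (25q_S + q_S²). Setting ∂π_S/∂q_S = 0: 271 - 3q_S - (1/2)(q_W) = 0.
So q_W = (165 - (1/2)q_S)/3 and q_S = (271 - (1/2)q_W)/3.
Substituting one into the other gives q_W = 1438/35 and q_S = 83.4857.

83.49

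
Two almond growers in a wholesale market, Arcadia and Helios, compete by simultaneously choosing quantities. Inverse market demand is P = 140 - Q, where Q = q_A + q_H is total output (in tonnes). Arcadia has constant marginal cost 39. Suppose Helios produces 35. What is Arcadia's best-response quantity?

With the rival's output fixed at 35, Arcadia's profit is π_A = (140 - 35 - q_A)q_A - (39q_A) = (105 - q_A)q_A - (39q_A).
∂π_A/∂q_A = 66 - 2q_A = 0, so q_A = 33.

33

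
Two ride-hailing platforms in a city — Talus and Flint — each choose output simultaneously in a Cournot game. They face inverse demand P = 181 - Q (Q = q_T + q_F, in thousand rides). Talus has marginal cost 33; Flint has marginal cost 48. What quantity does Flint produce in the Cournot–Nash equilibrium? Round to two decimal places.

39.33

Talus's profit: π_T = (181 - Q)q_T - (33q_T). Setting ∂π_T/∂q_T = 0: 148 - 2q_T - (q_F) = 0.
Flint's first-order condition: 133 - 2q_F - (q_T) = 0.
Best responses: q_T = (148 - q_F)/2, q_F = (133 - q_T)/2.
Substituting one into the other gives q_T = 163/3 and q_F = 118/3.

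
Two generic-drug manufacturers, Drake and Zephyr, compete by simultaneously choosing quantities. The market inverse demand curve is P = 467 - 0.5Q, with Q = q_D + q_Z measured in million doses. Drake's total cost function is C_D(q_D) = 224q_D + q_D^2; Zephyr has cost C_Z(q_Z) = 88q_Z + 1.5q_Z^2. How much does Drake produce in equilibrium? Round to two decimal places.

Drake's profit: π_D = (467 - 0.5Q)q_D - (224q_D + q_D²). Setting ∂π_D/∂q_D = 0: 243 - 3q_D - (1/2)(q_Z) = 0.
Zephyr's first-order condition: 379 - 4q_Z - (1/2)(q_D) = 0.
Best responses: q_D = (243 - (1/2)q_Z)/3, q_Z = (379 - (1/2)q_D)/4.
Substituting one into the other gives q_D = 66.5957 and q_Z = 86.4255.

66.60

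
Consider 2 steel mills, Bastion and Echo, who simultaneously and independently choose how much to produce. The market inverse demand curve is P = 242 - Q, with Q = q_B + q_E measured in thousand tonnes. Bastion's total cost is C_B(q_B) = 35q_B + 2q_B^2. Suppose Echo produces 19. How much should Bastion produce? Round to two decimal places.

With the rival's output fixed at 19, Bastion's profit is π_B = (242 - 19 - q_B)q_B - (35q_B + 2q_B²) = (223 - q_B)q_B - (35q_B + 2q_B²).
∂π_B/∂q_B = 188 - 6q_B = 0, so q_B = 94/3.

31.33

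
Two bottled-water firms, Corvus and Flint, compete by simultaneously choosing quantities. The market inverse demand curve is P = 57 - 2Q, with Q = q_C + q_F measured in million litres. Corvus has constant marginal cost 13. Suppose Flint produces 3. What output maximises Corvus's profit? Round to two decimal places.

With the rival's output fixed at 3, Corvus's profit is π_C = (57 - 2·3 - 2q_C)q_C - (13q_C) = (51 - 2q_C)q_C - (13q_C).
∂π_C/∂q_C = 38 - 4q_C = 0, so q_C = 19/2.

9.50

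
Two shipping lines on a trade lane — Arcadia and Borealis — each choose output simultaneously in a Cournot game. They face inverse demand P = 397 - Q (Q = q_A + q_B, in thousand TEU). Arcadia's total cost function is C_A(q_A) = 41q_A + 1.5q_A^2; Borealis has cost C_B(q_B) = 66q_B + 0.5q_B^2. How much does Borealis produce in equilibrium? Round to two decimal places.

92.79

Arcadia's profit: π_A = (397 - Q)q_A - (41q_A + (3/2)q_A²). Setting ∂π_A/∂q_A = 0: 356 - 5q_A - (q_B) = 0.
Borealis's profit: π_B = (397 - Q)q_B - (66q_B + (1/2)q_B²). Setting ∂π_B/∂q_B = 0: 331 - 3q_B - (q_A) = 0.
Rearranging gives the reaction functions q_A = (356 - q_B)/5 and q_B = (331 - q_A)/3.
Solving the pair: q_A = 737/14, q_B = 1299/14.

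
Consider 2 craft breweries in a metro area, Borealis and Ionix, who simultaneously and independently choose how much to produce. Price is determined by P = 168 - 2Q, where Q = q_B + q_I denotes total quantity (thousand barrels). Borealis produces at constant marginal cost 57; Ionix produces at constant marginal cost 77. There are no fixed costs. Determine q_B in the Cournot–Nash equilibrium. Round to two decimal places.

Borealis's profit: π_B = (168 - 2Q)q_B - (57q_B). Setting ∂π_B/∂q_B = 0: 111 - 4q_B - 2(q_I) = 0.
Ionix's first-order condition: 91 - 4q_I - 2(q_B) = 0.
So q_B = (111 - 2q_I)/4 and q_I = (91 - 2q_B)/4.
Solving the pair: q_B = 131/6, q_I = 71/6.

21.83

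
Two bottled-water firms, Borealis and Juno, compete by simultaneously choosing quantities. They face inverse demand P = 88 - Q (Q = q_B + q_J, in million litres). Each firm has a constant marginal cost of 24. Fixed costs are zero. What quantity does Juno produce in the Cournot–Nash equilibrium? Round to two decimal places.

21.33

A representative firm's profit is π_i = q_i(88 - Q) - 24q_i.
Setting ∂π_i/∂q_i = 0 with rivals' quantities fixed: 64 - 2q_i - q_j = 0.
With identical firms every q_j equals q_i, so q_j = q_i and 64 = 3q_i, giving q_i = 64/3.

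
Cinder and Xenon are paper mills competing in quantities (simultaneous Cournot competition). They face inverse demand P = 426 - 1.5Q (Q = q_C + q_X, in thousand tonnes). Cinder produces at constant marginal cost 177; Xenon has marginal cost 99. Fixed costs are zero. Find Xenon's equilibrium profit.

12150

Cinder's profit: π_C = (426 - 1.5Q)q_C - (177q_C). Setting ∂π_C/∂q_C = 0: 249 - 3q_C - (3/2)(q_X) = 0.
Xenon's first-order condition: 327 - 3q_X - (3/2)(q_C) = 0.
So q_C = (249 - (3/2)q_X)/3 and q_X = (327 - (3/2)q_C)/3.
Substituting one into the other gives q_C = 38 and q_X = 90.
Price P = 426 - (3/2)·128 = 234.
Xenon's profit: (234 - 99)·90 = 12150.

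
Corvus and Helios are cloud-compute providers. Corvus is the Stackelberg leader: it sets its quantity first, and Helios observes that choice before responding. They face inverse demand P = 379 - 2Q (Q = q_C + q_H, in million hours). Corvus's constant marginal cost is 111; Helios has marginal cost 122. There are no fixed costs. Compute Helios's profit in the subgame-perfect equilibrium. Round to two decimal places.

The follower Helios best-responds to any q_C: π_H = (379 - 2Q)q_H - 122q_H.
Setting the follower's marginal profit to zero, 257 - 2q_C - 4q_H = 0, i.e. q_H = (257 - 2q_C)/4.
Corvus substitutes q_H(q_C) into its own profit: π_C = q_C(379 - 2q_C - (257 - 2q_C)/2) - 111q_C = (501/2 - q_C)q_C - 111q_C.
Leader FOC: 279/2 - 2q_C = 0, so q_C = 279/4.
Then q_H = (257 - 2·(279/4))/4 = 235/8.
Price P = 379 - 2·(793/8) = 723/4.
Helios's profit: (723/4 - 122)·(235/8) = 1725.7813.

1725.78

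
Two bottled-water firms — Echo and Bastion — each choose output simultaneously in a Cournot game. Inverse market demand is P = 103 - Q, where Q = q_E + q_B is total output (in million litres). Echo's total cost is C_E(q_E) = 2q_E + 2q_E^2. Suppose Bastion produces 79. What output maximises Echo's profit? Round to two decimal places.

3.67

With the rival's output fixed at 79, Echo's profit is π_E = (103 - 79 - q_E)q_E - (2q_E + 2q_E²) = (24 - q_E)q_E - (2q_E + 2q_E²).
∂π_E/∂q_E = 22 - 6q_E = 0, so q_E = 11/3.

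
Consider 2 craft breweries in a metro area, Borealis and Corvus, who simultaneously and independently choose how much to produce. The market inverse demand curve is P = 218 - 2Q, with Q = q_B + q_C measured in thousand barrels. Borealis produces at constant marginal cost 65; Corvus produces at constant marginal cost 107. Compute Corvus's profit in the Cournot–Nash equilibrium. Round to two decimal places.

Borealis's profit: π_B = (218 - 2Q)q_B - (65q_B). Setting ∂π_B/∂q_B = 0: 153 - 4q_B - 2(q_C) = 0.
Corvus's profit: π_C = (218 - 2Q)q_C - (107q_C). Setting ∂π_C/∂q_C = 0: 111 - 4q_C - 2(q_B) = 0.
So q_B = (153 - 2q_C)/4 and q_C = (111 - 2q_B)/4.
Substituting one into the other gives q_B = 65/2 and q_C = 23/2.
Price P = 218 - 2·44 = 130.
Corvus's profit: (130 - 107)·(23/2) = 529/2.

264.50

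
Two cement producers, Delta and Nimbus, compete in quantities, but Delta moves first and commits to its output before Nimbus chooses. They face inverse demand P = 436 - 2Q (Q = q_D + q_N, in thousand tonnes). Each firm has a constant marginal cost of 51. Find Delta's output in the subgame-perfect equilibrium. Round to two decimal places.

96.25

The follower Nimbus best-responds to any q_D: π_N = (436 - 2Q)q_N - 51q_N.
Follower FOC: 385 - 2q_D - 4q_N = 0, so q_N(q_D) = (385 - 2q_D)/4.
The leader anticipates this reaction. Substituting into P = 436 - 2Q gives P = 487/2 - q_D, so π_D = (487/2 - q_D)q_D - 51q_D.
The leader's first-order condition 385/2 - 2q_D = 0 yields q_D = 385/4.
Then q_N = (385 - 2·(385/4))/4 = 385/8.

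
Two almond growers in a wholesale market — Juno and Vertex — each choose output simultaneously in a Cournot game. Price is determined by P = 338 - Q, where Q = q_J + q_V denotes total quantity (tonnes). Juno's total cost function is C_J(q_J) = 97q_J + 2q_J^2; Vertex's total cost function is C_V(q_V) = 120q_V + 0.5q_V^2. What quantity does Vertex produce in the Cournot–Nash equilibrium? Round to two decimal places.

62.76

Juno's profit: π_J = (338 - Q)q_J - (97q_J + 2q_J²). Setting ∂π_J/∂q_J = 0: 241 - 6q_J - (q_V) = 0.
Vertex's profit: π_V = (338 - Q)q_V - (120q_V + (1/2)q_V²). Setting ∂π_V/∂q_V = 0: 218 - 3q_V - (q_J) = 0.
So q_J = (241 - q_V)/6 and q_V = (218 - q_J)/3.
Solving the pair: q_J = 505/17, q_V = 1067/17.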